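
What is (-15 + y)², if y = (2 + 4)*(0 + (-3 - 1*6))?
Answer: 4761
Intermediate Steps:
y = -54 (y = 6*(0 + (-3 - 6)) = 6*(0 - 9) = 6*(-9) = -54)
(-15 + y)² = (-15 - 54)² = (-69)² = 4761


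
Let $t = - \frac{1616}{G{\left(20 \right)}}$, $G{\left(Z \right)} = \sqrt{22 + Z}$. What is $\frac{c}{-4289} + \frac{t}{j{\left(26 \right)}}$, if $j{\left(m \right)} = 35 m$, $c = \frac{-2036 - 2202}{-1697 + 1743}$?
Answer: $\frac{2119}{98647} - \frac{404 \sqrt{42}}{9555} \approx -0.25253$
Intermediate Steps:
$c = - \frac{2119}{23}$ ($c = - \frac{4238}{46} = \left(-4238\right) \frac{1}{46} = - \frac{2119}{23} \approx -92.13$)
$t = - \frac{808 \sqrt{42}}{21}$ ($t = - \frac{1616}{\sqrt{22 + 20}} = - \frac{1616}{\sqrt{42}} = - 1616 \frac{\sqrt{42}}{42} = - \frac{808 \sqrt{42}}{21} \approx -249.35$)
$\frac{c}{-4289} + \frac{t}{j{\left(26 \right)}} = - \frac{2119}{23 \left(-4289\right)} + \frac{\left(- \frac{808}{21}\right) \sqrt{42}}{35 \cdot 26} = \left(- \frac{2119}{23}\right) \left(- \frac{1}{4289}\right) + \frac{\left(- \frac{808}{21}\right) \sqrt{42}}{910} = \frac{2119}{98647} + - \frac{808 \sqrt{42}}{21} \cdot \frac{1}{910} = \frac{2119}{98647} - \frac{404 \sqrt{42}}{9555}$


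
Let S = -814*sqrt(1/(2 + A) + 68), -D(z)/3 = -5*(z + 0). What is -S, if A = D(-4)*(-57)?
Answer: 407*sqrt(796289134)/1711 ≈ 6712.4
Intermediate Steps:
D(z) = 15*z (D(z) = -(-15)*(z + 0) = -(-15)*z = 15*z)
A = 3420 (A = (15*(-4))*(-57) = -60*(-57) = 3420)
S = -407*sqrt(796289134)/1711 (S = -814*sqrt(1/(2 + 3420) + 68) = -814*sqrt(1/3422 + 68) = -407*sqrt(796289134)/1711 ≈ -6712.4)
-S = -(-407)*sqrt(796289134)/1711 = 407*sqrt(796289134)/1711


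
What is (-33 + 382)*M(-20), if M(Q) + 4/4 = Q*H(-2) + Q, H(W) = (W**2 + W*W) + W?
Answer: -49209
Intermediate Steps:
H(W) = W + 2*W**2 (H(W) = (W**2 + W**2) + W = 2*W**2 + W = W + 2*W**2)
M(Q) = -1 + 7*Q (M(Q) = -1 + (Q*(-2*(1 + 2*(-2))) + Q) = -1 + (Q*(-2*(1 - 4)) + Q) = -1 + (Q*(-2*(-3)) + Q) = -1 + (Q*6 + Q) = -1 + (6*Q + Q) = -1 + 7*Q)
(-33 + 382)*M(-20) = (-33 + 382)*(-1 + 7*(-20)) = 349*(-1 - 140) = 349*(-141) = -49209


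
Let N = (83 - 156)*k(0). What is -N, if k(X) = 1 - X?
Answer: 73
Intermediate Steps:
N = -73 (N = (83 - 156)*(1 - 1*0) = -73*(1 + 0) = -73*1 = -73)
-N = -1*(-73) = 73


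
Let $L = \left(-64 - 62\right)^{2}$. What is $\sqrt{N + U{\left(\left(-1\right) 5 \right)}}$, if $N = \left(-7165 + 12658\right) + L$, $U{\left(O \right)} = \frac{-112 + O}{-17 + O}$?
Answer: $\frac{\sqrt{10345170}}{22} \approx 146.2$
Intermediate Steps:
$L = 15876$ ($L = \left(-126\right)^{2} = 15876$)
$U{\left(O \right)} = \frac{-112 + O}{-17 + O}$
$N = 21369$ ($N = \left(-7165 + 12658\right) + 15876 = 5493 + 15876 = 21369$)
$\sqrt{N + U{\left(\left(-1\right) 5 \right)}} = \sqrt{21369 + \frac{-112 - 5}{-17 - 5}} = \sqrt{21369 + \frac{1}{-22} \left(-117\right)} = \sqrt{21369 - - \frac{117}{22}} = \sqrt{21369 + \frac{117}{22}} = \sqrt{\frac{470235}{22}} = \frac{\sqrt{10345170}}{22}$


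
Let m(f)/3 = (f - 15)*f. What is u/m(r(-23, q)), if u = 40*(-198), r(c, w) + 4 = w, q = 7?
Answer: 220/3 ≈ 73.333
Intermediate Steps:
r(c, w) = -4 + w
m(f) = 3*f*(-15 + f) (m(f) = 3*((f - 15)*f) = 3*((-15 + f)*f) = 3*(f*(-15 + f)) = 3*f*(-15 + f))
u = -7920
u/m(r(-23, q)) = -7920*1/(3*(-15 + (-4 + 7))*(-4 + 7)) = -7920*1/(9*(-15 + 3)) = -7920/(3*3*(-12)) = -7920/(-108) = -7920*(-1/108) = 220/3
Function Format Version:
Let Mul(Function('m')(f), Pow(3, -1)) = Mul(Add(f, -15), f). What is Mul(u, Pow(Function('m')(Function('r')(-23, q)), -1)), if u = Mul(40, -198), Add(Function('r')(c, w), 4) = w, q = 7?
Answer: Rational(220, 3) ≈ 73.333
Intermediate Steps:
Function('r')(c, w) = Add(-4, w)
Function('m')(f) = Mul(3, f, Add(-15, f)) (Function('m')(f) = Mul(3, Mul(Add(f, -15), f)) = Mul(3, Mul(Add(-15, f), f)) = Mul(3, Mul(f, Add(-15, f))) = Mul(3, f, Add(-15, f)))
u = -7920
Mul(u, Pow(Function('m')(Function('r')(-23, q)), -1)) = Mul(-7920, Pow(Mul(3, Add(-4, 7), Add(-15, Add(-4, 7))), -1)) = Mul(-7920, Pow(Mul(3, 3, Add(-15, 3)), -1)) = Mul(-7920, Pow(Mul(3, 3, -12), -1)) = Mul(-7920, Pow(-108, -1)) = Mul(-7920, Rational(-1, 108)) = Rational(220, 3)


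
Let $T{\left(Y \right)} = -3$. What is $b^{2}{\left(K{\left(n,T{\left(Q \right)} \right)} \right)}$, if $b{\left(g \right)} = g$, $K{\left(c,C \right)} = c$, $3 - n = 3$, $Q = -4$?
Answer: $0$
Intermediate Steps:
$n = 0$ ($n = 3 - 3 = 0$)
$b^{2}{\left(K{\left(n,T{\left(Q \right)} \right)} \right)} = 0^{2} = 0$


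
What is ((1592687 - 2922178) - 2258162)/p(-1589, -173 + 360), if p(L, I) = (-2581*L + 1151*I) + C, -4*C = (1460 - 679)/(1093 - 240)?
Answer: -12241072036/14727712971 ≈ -0.83116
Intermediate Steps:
C = -781/3412 (C = -(1460 - 679)/(4*(1093 - 240)) = -781/(4*853) = -1/4*781/853 = -781/3412 ≈ -0.22890)
p(L, I) = -781/3412 - 2581*L + 1151*I (p(L, I) = (-2581*L + 1151*I) - 781/3412 = -781/3412 - 2581*L + 1151*I)
((1592687 - 2922178) - 2258162)/p(-1589, -173 + 360) = ((1592687 - 2922178) - 2258162)/(-781/3412 - 2581*(-1589) + 1151*(-173 + 360)) = (-1329491 - 2258162)/(-781/3412 + 4101209 + 1151*187) = -3587653/(-781/3412 + 4101209 + 215237) = -3587653/14727712971/3412 = -3587653*3412/14727712971 = -12241072036/14727712971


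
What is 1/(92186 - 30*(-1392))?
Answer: 1/133946 ≈ 7.4657e-6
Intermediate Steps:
1/(92186 - 30*(-1392)) = 1/(92186 + 41760) = 1/133946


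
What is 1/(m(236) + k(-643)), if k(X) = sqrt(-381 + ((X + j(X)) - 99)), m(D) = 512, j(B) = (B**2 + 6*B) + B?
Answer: -512/145681 + 5*sqrt(16313)/145681 ≈ 0.00086910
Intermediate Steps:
j(B) = B**2 + 7*B
k(X) = sqrt(-480 + X + X*(7 + X)) (k(X) = sqrt(-381 + ((X + X*(7 + X)) - 99)) = sqrt(-381 + (-99 + X + X*(7 + X))) = sqrt(-480 + X + X*(7 + X)))
1/(m(236) + k(-643)) = 1/(512 + sqrt(-480 - 643 - 643*(7 - 643))) = 1/(512 + sqrt(-480 - 643 - 643*(-636))) = 1/(512 + sqrt(-480 - 643 + 408948)) = 1/(512 + sqrt(407825)) = 1/(512 + 5*sqrt(16313))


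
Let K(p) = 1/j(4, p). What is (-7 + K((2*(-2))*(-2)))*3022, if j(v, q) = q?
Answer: -83105/4 ≈ -20776.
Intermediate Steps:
K(p) = 1/p
(-7 + K((2*(-2))*(-2)))*3022 = (-7 + 1/((2*(-2))*(-2)))*3022 = (-7 + 1/(-4*(-2)))*3022 = (-7 + 1/8)*3022 = (-7 + ⅛)*3022 = -55/8*3022 = -83105/4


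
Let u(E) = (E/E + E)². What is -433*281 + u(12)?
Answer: -121504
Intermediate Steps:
u(E) = (1 + E)²
-433*281 + u(12) = -433*281 + (1 + 12)² = -121673 + 13² = -121673 + 169 = -121504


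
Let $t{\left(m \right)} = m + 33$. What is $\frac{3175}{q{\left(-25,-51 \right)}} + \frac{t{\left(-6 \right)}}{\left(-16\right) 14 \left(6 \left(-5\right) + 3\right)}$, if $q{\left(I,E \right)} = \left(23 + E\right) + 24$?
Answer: $- \frac{177799}{224} \approx -793.75$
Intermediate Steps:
$q{\left(I,E \right)} = 47 + E$
$t{\left(m \right)} = 33 + m$
$\frac{3175}{q{\left(-25,-51 \right)}} + \frac{t{\left(-6 \right)}}{\left(-16\right) 14 \left(6 \left(-5\right) + 3\right)} = \frac{3175}{47 - 51} + \frac{33 - 6}{\left(-16\right) 14 \left(6 \left(-5\right) + 3\right)} = \frac{3175}{-4} + \frac{27}{\left(-224\right) \left(-30 + 3\right)} = 3175 \left(- \frac{1}{4}\right) + \frac{27}{\left(-224\right) \left(-27\right)} = - \frac{3175}{4} + \frac{27}{6048} = - \frac{3175}{4} + 27 \cdot \frac{1}{6048} = - \frac{3175}{4} + \frac{1}{224} = - \frac{177799}{224}$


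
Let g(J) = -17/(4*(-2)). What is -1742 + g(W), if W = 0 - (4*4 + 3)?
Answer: -13919/8 ≈ -1739.9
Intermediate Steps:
W = -19 (W = 0 - (16 + 3) = 0 - 1*19 = 0 - 19 = -19)
g(J) = 17/8 (g(J) = -17/(-8) = -17*(-⅛) = 17/8)
-1742 + g(W) = -1742 + 17/8 = -13919/8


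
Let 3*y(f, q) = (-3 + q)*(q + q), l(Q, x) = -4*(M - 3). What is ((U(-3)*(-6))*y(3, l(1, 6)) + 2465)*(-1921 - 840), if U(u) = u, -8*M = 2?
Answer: -11113025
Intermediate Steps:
M = -1/4 (M = -1/8*2 = -1/4 ≈ -0.25000)
l(Q, x) = 13 (l(Q, x) = -4*(-1/4 - 3) = -4*(-13/4) = 13)
y(f, q) = 2*q*(-3 + q)/3 (y(f, q) = ((-3 + q)*(q + q))/3 = ((-3 + q)*(2*q))/3 = (2*q*(-3 + q))/3 = 2*q*(-3 + q)/3)
((U(-3)*(-6))*y(3, l(1, 6)) + 2465)*(-1921 - 840) = ((-3*(-6))*((2/3)*13*(-3 + 13)) + 2465)*(-1921 - 840) = (18*((2/3)*13*10) + 2465)*(-2761) = (18*(260/3) + 2465)*(-2761) = (1560 + 2465)*(-2761) = 4025*(-2761) = -11113025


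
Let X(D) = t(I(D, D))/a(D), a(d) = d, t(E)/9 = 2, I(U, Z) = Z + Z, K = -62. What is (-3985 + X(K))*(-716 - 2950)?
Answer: 452912304/31 ≈ 1.4610e+7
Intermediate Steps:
I(U, Z) = 2*Z
t(E) = 18 (t(E) = 9*2 = 18)
X(D) = 18/D
(-3985 + X(K))*(-716 - 2950) = (-3985 + 18/(-62))*(-716 - 2950) = (-3985 + 18*(-1/62))*(-3666) = (-3985 - 9/31)*(-3666) = -123544/31*(-3666) = 452912304/31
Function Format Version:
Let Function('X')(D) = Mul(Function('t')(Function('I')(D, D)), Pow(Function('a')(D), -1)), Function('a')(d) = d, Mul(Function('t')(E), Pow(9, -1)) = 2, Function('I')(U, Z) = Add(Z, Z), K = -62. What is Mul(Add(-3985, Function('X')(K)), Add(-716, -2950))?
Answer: Rational(452912304, 31) ≈ 1.4610e+7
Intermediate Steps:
Function('I')(U, Z) = Mul(2, Z)
Function('t')(E) = 18 (Function('t')(E) = Mul(9, 2) = 18)
Function('X')(D) = Mul(18, Pow(D, -1))
Mul(Add(-3985, Function('X')(K)), Add(-716, -2950)) = Mul(Add(-3985, Mul(18, Pow(-62, -1))), Add(-716, -2950)) = Mul(Add(-3985, Mul(18, Rational(-1, 62))), -3666) = Mul(Add(-3985, Rational(-9, 31)), -3666) = Mul(Rational(-123544, 31), -3666) = Rational(452912304, 31)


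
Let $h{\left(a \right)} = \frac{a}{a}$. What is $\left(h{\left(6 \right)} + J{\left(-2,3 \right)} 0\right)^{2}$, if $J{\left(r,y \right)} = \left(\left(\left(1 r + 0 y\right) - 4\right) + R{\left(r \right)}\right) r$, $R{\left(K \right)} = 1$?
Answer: $1$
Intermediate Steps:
$h{\left(a \right)} = 1$
$J{\left(r,y \right)} = r \left(-3 + r\right)$ ($J{\left(r,y \right)} = \left(\left(\left(1 r + 0 y\right) - 4\right) + 1\right) r = \left(\left(\left(r + 0\right) - 4\right) + 1\right) r = \left(\left(r - 4\right) + 1\right) r = \left(\left(-4 + r\right) + 1\right) r = \left(-3 + r\right) r = r \left(-3 + r\right)$)
$\left(h{\left(6 \right)} + J{\left(-2,3 \right)} 0\right)^{2} = \left(1 + - 2 \left(-3 - 2\right) 0\right)^{2} = \left(1 + \left(-2\right) \left(-5\right) 0\right)^{2} = \left(1 + 10 \cdot 0\right)^{2} = \left(1 + 0\right)^{2} = 1^{2} = 1$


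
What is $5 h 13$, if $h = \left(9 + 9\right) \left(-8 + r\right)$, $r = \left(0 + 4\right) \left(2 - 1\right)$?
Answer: $-4680$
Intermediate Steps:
$r = 4$ ($r = 4 \cdot 1 = 4$)
$h = -72$ ($h = \left(9 + 9\right) \left(-8 + 4\right) = 18 \left(-4\right) = -72$)
$5 h 13 = 5 \left(-72\right) 13 = \left(-360\right) 13 = -4680$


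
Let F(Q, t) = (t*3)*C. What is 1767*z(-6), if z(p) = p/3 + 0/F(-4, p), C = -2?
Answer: -3534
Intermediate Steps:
F(Q, t) = -6*t (F(Q, t) = (t*3)*(-2) = (3*t)*(-2) = -6*t)
z(p) = p/3 (z(p) = p/3 + 0/((-6*p)) = p*(1/3) + 0*(-1/(6*p)) = p/3 + 0 = p/3)
1767*z(-6) = 1767*((1/3)*(-6)) = 1767*(-2) = -3534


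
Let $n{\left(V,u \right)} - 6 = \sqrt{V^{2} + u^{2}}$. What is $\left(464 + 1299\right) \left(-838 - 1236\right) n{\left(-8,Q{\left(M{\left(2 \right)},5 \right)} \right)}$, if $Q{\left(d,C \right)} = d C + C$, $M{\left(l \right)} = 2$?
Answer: $-84098626$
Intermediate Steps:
$Q{\left(d,C \right)} = C + C d$ ($Q{\left(d,C \right)} = C d + C = C + C d$)
$n{\left(V,u \right)} = 6 + \sqrt{V^{2} + u^{2}}$
$\left(464 + 1299\right) \left(-838 - 1236\right) n{\left(-8,Q{\left(M{\left(2 \right)},5 \right)} \right)} = \left(464 + 1299\right) \left(-838 - 1236\right) \left(6 + \sqrt{\left(-8\right)^{2} + \left(5 \left(1 + 2\right)\right)^{2}}\right) = 1763 \left(-2074\right) \left(6 + \sqrt{64 + \left(5 \cdot 3\right)^{2}}\right) = - 3656462 \left(6 + \sqrt{64 + 15^{2}}\right) = - 3656462 \left(6 + \sqrt{64 + 225}\right) = - 3656462 \left(6 + \sqrt{289}\right) = - 3656462 \left(6 + 17\right) = \left(-3656462\right) 23 = -84098626$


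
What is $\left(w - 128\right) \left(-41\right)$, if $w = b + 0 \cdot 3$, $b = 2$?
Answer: $5166$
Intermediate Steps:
$w = 2$ ($w = 2 + 0 \cdot 3 = 2 + 0 = 2$)
$\left(w - 128\right) \left(-41\right) = \left(2 - 128\right) \left(-41\right) = \left(-126\right) \left(-41\right) = 5166$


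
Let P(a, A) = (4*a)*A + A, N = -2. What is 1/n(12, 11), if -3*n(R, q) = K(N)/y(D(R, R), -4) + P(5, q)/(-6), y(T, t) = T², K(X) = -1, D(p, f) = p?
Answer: 432/5545 ≈ 0.077908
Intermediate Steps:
P(a, A) = A + 4*A*a (P(a, A) = 4*A*a + A = A + 4*A*a)
n(R, q) = 1/(3*R²) + 7*q/6 (n(R, q) = -(-1/(R²) + (q*(1 + 4*5))/(-6))/3 = -(-1/R² + (q*(1 + 20))*(-⅙))/3 = -(-1/R² + (q*21)*(-⅙))/3 = -(-1/R² + (21*q)*(-⅙))/3 = -(-1/R² - 7*q/2)/3 = 1/(3*R²) + 7*q/6)
1/n(12, 11) = 1/((⅓)/12² + (7/6)*11) = 1/((⅓)*(1/144) + 77/6) = 1/(1/432 + 77/6) = 1/(5545/432) = 432/5545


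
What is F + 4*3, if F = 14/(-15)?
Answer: 166/15 ≈ 11.067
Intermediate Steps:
F = -14/15 (F = 14*(-1/15) = -14/15 ≈ -0.93333)
F + 4*3 = -14/15 + 4*3 = -14/15 + 12 = 166/15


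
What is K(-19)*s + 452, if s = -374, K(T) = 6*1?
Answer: -1792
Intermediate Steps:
K(T) = 6
K(-19)*s + 452 = 6*(-374) + 452 = -2244 + 452 = -1792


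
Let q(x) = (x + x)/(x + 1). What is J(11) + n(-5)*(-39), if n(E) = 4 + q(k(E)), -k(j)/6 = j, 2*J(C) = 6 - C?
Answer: -14507/62 ≈ -233.98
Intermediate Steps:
J(C) = 3 - C/2 (J(C) = (6 - C)/2 = 3 - C/2)
k(j) = -6*j
q(x) = 2*x/(1 + x) (q(x) = (2*x)/(1 + x) = 2*x/(1 + x))
n(E) = 4 - 12*E/(1 - 6*E) (n(E) = 4 + 2*(-6*E)/(1 - 6*E) = 4 - 12*E/(1 - 6*E))
J(11) + n(-5)*(-39) = (3 - ½*11) + (4*(-1 + 9*(-5))/(-1 + 6*(-5)))*(-39) = (3 - 11/2) + (4*(-1 - 45)/(-1 - 30))*(-39) = -5/2 + (4*(-46)/(-31))*(-39) = -5/2 + (4*(-1/31)*(-46))*(-39) = -5/2 + (184/31)*(-39) = -5/2 - 7176/31 = -14507/62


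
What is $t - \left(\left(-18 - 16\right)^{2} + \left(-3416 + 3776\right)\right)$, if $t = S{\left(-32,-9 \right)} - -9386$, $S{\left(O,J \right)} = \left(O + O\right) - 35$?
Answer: $7771$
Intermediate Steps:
$S{\left(O,J \right)} = -35 + 2 O$ ($S{\left(O,J \right)} = 2 O - 35 = -35 + 2 O$)
$t = 9287$ ($t = \left(-35 + 2 \left(-32\right)\right) - -9386 = \left(-35 - 64\right) + 9386 = -99 + 9386 = 9287$)
$t - \left(\left(-18 - 16\right)^{2} + \left(-3416 + 3776\right)\right) = 9287 - \left(\left(-18 - 16\right)^{2} + \left(-3416 + 3776\right)\right) = 9287 - \left(\left(-34\right)^{2} + 360\right) = 9287 - \left(1156 + 360\right) = 9287 - 1516 = 7771$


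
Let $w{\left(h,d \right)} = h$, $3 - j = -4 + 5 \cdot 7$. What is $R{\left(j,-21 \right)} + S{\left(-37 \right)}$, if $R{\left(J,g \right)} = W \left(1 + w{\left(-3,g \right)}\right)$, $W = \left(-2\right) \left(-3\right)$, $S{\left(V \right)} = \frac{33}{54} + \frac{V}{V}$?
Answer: $- \frac{187}{18} \approx -10.389$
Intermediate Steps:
$j = -28$ ($j = 3 - \left(-4 + 5 \cdot 7\right) = 3 - \left(-4 + 35\right) = 3 - 31 = -28$)
$S{\left(V \right)} = \frac{29}{18}$ ($S{\left(V \right)} = 33 \cdot \frac{1}{54} + 1 = \frac{11}{18} + 1 = \frac{29}{18}$)
$W = 6$
$R{\left(J,g \right)} = -12$ ($R{\left(J,g \right)} = 6 \left(1 - 3\right) = 6 \left(-2\right) = -12$)
$R{\left(j,-21 \right)} + S{\left(-37 \right)} = -12 + \frac{29}{18} = - \frac{187}{18}$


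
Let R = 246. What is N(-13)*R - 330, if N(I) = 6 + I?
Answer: -2052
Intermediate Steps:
N(-13)*R - 330 = (6 - 13)*246 - 330 = -7*246 - 330 = -1722 - 330 = -2052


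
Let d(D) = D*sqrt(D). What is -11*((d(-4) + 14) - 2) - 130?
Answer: -262 + 88*I ≈ -262.0 + 88.0*I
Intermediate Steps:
d(D) = D**(3/2)
-11*((d(-4) + 14) - 2) - 130 = -11*(((-4)**(3/2) + 14) - 2) - 130 = -11*((-8*I + 14) - 2) - 130 = -11*((14 - 8*I) - 2) - 130 = -11*(12 - 8*I) - 130 = (-132 + 88*I) - 130 = -262 + 88*I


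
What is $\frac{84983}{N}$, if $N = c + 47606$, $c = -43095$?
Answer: $\frac{84983}{4511} \approx 18.839$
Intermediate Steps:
$N = 4511$ ($N = -43095 + 47606 = 4511$)
$\frac{84983}{N} = \frac{84983}{4511}$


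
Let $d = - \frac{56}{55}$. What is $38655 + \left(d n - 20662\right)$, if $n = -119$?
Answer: $\frac{996279}{55} \approx 18114.0$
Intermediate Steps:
$d = - \frac{56}{55}$ ($d = \left(-56\right) \frac{1}{55} = - \frac{56}{55} \approx -1.0182$)
$38655 + \left(d n - 20662\right) = 38655 - \frac{1129746}{55} = \frac{996279}{55}$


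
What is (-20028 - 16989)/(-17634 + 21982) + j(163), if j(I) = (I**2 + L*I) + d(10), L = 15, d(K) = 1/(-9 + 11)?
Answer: 126118029/4348 ≈ 29006.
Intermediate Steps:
d(K) = 1/2
j(I) = 1/2 + I**2 + 15*I (j(I) = (I**2 + 15*I) + 1/2 = 1/2 + I**2 + 15*I)
(-20028 - 16989)/(-17634 + 21982) + j(163) = (-20028 - 16989)/(-17634 + 21982) + (1/2 + 163**2 + 15*163) = -37017/4348 + (1/2 + 26569 + 2445) = -37017*1/4348 + 58029/2 = -37017/4348 + 58029/2 = 126118029/4348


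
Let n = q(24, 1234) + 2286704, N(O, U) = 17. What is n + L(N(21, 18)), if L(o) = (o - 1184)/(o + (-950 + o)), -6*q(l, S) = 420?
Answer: 2094557911/916 ≈ 2.2866e+6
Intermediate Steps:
q(l, S) = -70 (q(l, S) = -1/6*420 = -70)
n = 2286634 (n = -70 + 2286704 = 2286634)
L(o) = (-1184 + o)/(-950 + 2*o)
n + L(N(21, 18)) = 2286634 + (-1184 + 17)/(2*(-475 + 17)) = 2286634 + (1/2)*(-1167)/(-458) = 2286634 + (1/2)*(-1/458)*(-1167) = 2286634 + 1167/916 = 2094557911/916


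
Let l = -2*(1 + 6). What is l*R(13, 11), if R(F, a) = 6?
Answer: -84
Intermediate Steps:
l = -14 (l = -2*7 = -14)
l*R(13, 11) = -14*6 = -84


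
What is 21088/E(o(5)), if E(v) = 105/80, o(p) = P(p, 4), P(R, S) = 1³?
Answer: 337408/21 ≈ 16067.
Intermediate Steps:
P(R, S) = 1
o(p) = 1
E(v) = 21/16 (E(v) = 105*(1/80) = 21/16)
21088/E(o(5)) = 21088/(21/16) = 21088*(16/21) = 337408/21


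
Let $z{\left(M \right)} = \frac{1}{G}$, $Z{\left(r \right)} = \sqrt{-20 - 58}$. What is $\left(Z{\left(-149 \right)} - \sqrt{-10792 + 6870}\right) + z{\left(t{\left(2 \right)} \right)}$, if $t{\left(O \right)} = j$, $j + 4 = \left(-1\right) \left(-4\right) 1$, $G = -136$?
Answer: $- \frac{1}{136} + i \sqrt{78} - i \sqrt{3922} \approx -0.0073529 - 53.794 i$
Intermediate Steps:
$Z{\left(r \right)} = i \sqrt{78}$ ($Z{\left(r \right)} = \sqrt{-78} = i \sqrt{78}$)
$j = 0$ ($j = -4 + \left(-1\right) \left(-4\right) 1 = -4 + 4 \cdot 1 = -4 + 4 = 0$)
$t{\left(O \right)} = 0$
$z{\left(M \right)} = - \frac{1}{136}$ ($z{\left(M \right)} = \frac{1}{-136} = - \frac{1}{136}$)
$\left(Z{\left(-149 \right)} - \sqrt{-10792 + 6870}\right) + z{\left(t{\left(2 \right)} \right)} = \left(i \sqrt{78} - \sqrt{-10792 + 6870}\right) - \frac{1}{136} = \left(i \sqrt{78} - \sqrt{-3922}\right) - \frac{1}{136} = \left(i \sqrt{78} - i \sqrt{3922}\right) - \frac{1}{136} = - \frac{1}{136} + i \sqrt{78} - i \sqrt{3922}$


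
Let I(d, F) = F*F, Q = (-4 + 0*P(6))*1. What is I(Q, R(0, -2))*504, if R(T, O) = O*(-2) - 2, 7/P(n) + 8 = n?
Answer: 2016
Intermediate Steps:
P(n) = 7/(-8 + n)
R(T, O) = -2 - 2*O (R(T, O) = -2*O - 2 = -2 - 2*O)
Q = -4 (Q = (-4 + 0*(7/(-8 + 6)))*1 = (-4 + 0*(7/(-2)))*1 = (-4 + 0*(7*(-½)))*1 = (-4 + 0*(-7/2))*1 = (-4 + 0)*1 = -4*1 = -4)
I(d, F) = F²
I(Q, R(0, -2))*504 = (-2 - 2*(-2))²*504 = (-2 + 4)²*504 = 2²*504 = 4*504 = 2016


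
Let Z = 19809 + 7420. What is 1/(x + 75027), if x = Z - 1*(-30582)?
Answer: 1/132838 ≈ 7.5280e-6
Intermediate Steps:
Z = 27229
x = 57811 (x = 27229 - 1*(-30582) = 27229 + 30582 = 57811)
1/(x + 75027) = 1/(57811 + 75027) = 1/132838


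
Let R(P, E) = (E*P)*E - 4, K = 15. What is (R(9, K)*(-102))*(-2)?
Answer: 412284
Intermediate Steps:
R(P, E) = -4 + P*E² (R(P, E) = P*E² - 4 = -4 + P*E²)
(R(9, K)*(-102))*(-2) = ((-4 + 9*15²)*(-102))*(-2) = ((-4 + 9*225)*(-102))*(-2) = ((-4 + 2025)*(-102))*(-2) = (2021*(-102))*(-2) = -206142*(-2) = 412284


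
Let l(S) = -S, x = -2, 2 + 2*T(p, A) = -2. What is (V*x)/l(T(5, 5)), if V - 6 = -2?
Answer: -4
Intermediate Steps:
V = 4 (V = 6 - 2 = 4)
T(p, A) = -2 (T(p, A) = -1 + (1/2)*(-2) = -1 - 1 = -2)
(V*x)/l(T(5, 5)) = (4*(-2))/((-1*(-2))) = -8/2 = -8*1/2 = -4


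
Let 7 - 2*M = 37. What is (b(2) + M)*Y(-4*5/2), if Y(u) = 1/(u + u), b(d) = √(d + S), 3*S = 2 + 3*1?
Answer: ¾ - √33/60 ≈ 0.65426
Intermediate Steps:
M = -15 (M = 7/2 - ½*37 = 7/2 - 37/2 = -15)
S = 5/3 (S = (2 + 3*1)/3 = (2 + 3)/3 = (⅓)*5 = 5/3 ≈ 1.6667)
b(d) = √(5/3 + d) (b(d) = √(d + 5/3) = √(5/3 + d))
Y(u) = 1/(2*u)
(b(2) + M)*Y(-4*5/2) = (√(15 + 9*2)/3 - 15)*(1/(2*((-4*5/2)))) = (√(15 + 18)/3 - 15)*(1/(2*((-20*½)))) = (√33/3 - 15)*((½)/(-10)) = (-15 + √33/3)*((½)*(-⅒)) = (-15 + √33/3)*(-1/20) = ¾ - √33/60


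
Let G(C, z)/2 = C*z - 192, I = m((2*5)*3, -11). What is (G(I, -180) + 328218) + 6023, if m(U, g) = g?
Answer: 337817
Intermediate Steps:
I = -11
G(C, z) = -384 + 2*C*z (G(C, z) = 2*(C*z - 192) = 2*(-192 + C*z) = -384 + 2*C*z)
(G(I, -180) + 328218) + 6023 = ((-384 + 2*(-11)*(-180)) + 328218) + 6023 = ((-384 + 3960) + 328218) + 6023 = (3576 + 328218) + 6023 = 331794 + 6023 = 337817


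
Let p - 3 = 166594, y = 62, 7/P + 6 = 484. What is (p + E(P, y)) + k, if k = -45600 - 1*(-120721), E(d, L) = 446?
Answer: 242164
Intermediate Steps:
P = 7/478 (P = 7/(-6 + 484) = 7/478 ≈ 0.014644)
p = 166597 (p = 3 + 166594 = 166597)
k = 75121 (k = -45600 + 120721 = 75121)
(p + E(P, y)) + k = (166597 + 446) + 75121 = 167043 + 75121 = 242164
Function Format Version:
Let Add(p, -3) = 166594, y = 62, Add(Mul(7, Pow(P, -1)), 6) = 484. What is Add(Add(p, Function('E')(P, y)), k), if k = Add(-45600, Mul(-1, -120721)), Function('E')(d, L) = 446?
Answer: 242164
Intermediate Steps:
P = Rational(7, 478) (P = Mul(7, Pow(Add(-6, 484), -1)) = Mul(7, Pow(478, -1)) = Mul(7, Rational(1, 478)) = Rational(7, 478) ≈ 0.014644)
p = 166597 (p = Add(3, 166594) = 166597)
k = 75121 (k = Add(-45600, 120721) = 75121)
Add(Add(p, Function('E')(P, y)), k) = Add(Add(166597, 446), 75121) = Add(167043, 75121) = 242164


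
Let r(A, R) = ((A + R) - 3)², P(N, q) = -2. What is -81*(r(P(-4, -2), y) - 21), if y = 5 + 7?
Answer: -2268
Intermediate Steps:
y = 12
r(A, R) = (-3 + A + R)²
-81*(r(P(-4, -2), y) - 21) = -81*((-3 - 2 + 12)² - 21) = -81*(7² - 21) = -81*(49 - 21) = -81*28 = -2268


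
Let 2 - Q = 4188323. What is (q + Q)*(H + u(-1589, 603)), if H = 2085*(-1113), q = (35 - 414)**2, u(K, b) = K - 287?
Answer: 9393692451080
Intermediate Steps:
u(K, b) = -287 + K
q = 143641 (q = (-379)**2 = 143641)
Q = -4188321 (Q = 2 - 1*4188323 = 2 - 4188323 = -4188321)
H = -2320605
(q + Q)*(H + u(-1589, 603)) = (143641 - 4188321)*(-2320605 + (-287 - 1589)) = -4044680*(-2320605 - 1876) = -4044680*(-2322481) = 9393692451080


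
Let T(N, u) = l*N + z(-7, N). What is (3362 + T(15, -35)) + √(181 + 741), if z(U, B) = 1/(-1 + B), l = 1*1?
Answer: 47279/14 + √922 ≈ 3407.4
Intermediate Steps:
l = 1
T(N, u) = N + 1/(-1 + N) (T(N, u) = 1*N + 1/(-1 + N) = N + 1/(-1 + N))
(3362 + T(15, -35)) + √(181 + 741) = (3362 + (1 + 15*(-1 + 15))/(-1 + 15)) + √(181 + 741) = (3362 + (1 + 15*14)/14) + √922 = (3362 + (1 + 210)/14) + √922 = (3362 + (1/14)*211) + √922 = (3362 + 211/14) + √922 = 47279/14 + √922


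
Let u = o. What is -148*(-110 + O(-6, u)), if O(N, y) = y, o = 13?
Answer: 14356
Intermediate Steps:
u = 13
-148*(-110 + O(-6, u)) = -148*(-110 + 13) = -148*(-97) = 14356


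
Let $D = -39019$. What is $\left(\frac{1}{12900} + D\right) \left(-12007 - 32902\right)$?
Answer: $\frac{22604725050991}{12900} \approx 1.7523 \cdot 10^{9}$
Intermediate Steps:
$\left(\frac{1}{12900} + D\right) \left(-12007 - 32902\right) = \left(\frac{1}{12900} - 39019\right) \left(-12007 - 32902\right) = \left(\frac{1}{12900} - 39019\right) \left(-44909\right) = \left(- \frac{503345099}{12900}\right) \left(-44909\right) = \frac{22604725050991}{12900}$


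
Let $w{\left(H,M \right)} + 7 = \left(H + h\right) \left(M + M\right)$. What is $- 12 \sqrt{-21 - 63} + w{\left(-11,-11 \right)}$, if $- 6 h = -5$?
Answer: $\frac{650}{3} - 24 i \sqrt{21} \approx 216.67 - 109.98 i$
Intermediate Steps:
$h = \frac{5}{6}$ ($h = \left(- \frac{1}{6}\right) \left(-5\right) = \frac{5}{6} \approx 0.83333$)
$w{\left(H,M \right)} = -7 + 2 M \left(\frac{5}{6} + H\right)$ ($w{\left(H,M \right)} = -7 + \left(H + \frac{5}{6}\right) \left(M + M\right) = -7 + \left(\frac{5}{6} + H\right) 2 M = -7 + 2 M \left(\frac{5}{6} + H\right)$)
$- 12 \sqrt{-21 - 63} + w{\left(-11,-11 \right)} = - 12 \sqrt{-21 - 63} + \left(-7 + \frac{5}{3} \left(-11\right) + 2 \left(-11\right) \left(-11\right)\right) = - 12 \sqrt{-84} - - \frac{650}{3} = - 12 \cdot 2 i \sqrt{21} + \frac{650}{3} = - 24 i \sqrt{21} + \frac{650}{3} = \frac{650}{3} - 24 i \sqrt{21}$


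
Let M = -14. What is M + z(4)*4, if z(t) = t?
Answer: 2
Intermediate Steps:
M + z(4)*4 = -14 + 4*4 = -14 + 16 = 2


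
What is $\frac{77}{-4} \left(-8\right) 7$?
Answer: $1078$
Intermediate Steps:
$\frac{77}{-4} \left(-8\right) 7 = 77 \left(- \frac{1}{4}\right) \left(-8\right) 7 = \left(- \frac{77}{4}\right) \left(-8\right) 7 = 154 \cdot 7 = 1078$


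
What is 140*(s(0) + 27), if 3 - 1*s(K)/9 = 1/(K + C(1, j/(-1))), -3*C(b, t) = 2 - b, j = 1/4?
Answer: 11340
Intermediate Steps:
j = ¼ ≈ 0.25000
C(b, t) = -⅔ + b/3 (C(b, t) = -(2 - b)/3 = -⅔ + b/3)
s(K) = 27 - 9/(-⅓ + K) (s(K) = 27 - 9/(K + (-⅔ + (⅓)*1)) = 27 - 9/(K + (-⅔ + ⅓)) = 27 - 9/(K - ⅓) = 27 - 9/(-⅓ + K))
140*(s(0) + 27) = 140*(27*(-2 + 3*0)/(-1 + 3*0) + 27) = 140*(27*(-2 + 0)/(-1 + 0) + 27) = 140*(27*(-2)/(-1) + 27) = 140*(27*(-1)*(-2) + 27) = 140*(54 + 27) = 140*81 = 11340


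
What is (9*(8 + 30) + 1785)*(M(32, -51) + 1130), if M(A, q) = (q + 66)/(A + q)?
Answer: 45634785/19 ≈ 2.4018e+6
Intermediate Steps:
M(A, q) = (66 + q)/(A + q)
(9*(8 + 30) + 1785)*(M(32, -51) + 1130) = (9*(8 + 30) + 1785)*((66 - 51)/(32 - 51) + 1130) = (9*38 + 1785)*(15/(-19) + 1130) = (342 + 1785)*(-1/19*15 + 1130) = 2127*(-15/19 + 1130) = 2127*(21455/19) = 45634785/19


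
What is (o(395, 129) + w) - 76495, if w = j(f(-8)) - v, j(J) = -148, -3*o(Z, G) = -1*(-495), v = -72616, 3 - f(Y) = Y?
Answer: -4192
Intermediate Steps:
f(Y) = 3 - Y
o(Z, G) = -165 (o(Z, G) = -(-1)*(-495)/3 = -⅓*495 = -165)
w = 72468 (w = -148 - 1*(-72616) = -148 + 72616 = 72468)
(o(395, 129) + w) - 76495 = (-165 + 72468) - 76495 = 72303 - 76495 = -4192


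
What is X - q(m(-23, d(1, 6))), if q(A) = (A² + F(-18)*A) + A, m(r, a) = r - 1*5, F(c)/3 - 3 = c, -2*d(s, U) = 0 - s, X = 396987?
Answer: 394971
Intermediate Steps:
d(s, U) = s/2 (d(s, U) = -(0 - s)/2 = -(-1)*s/2 = s/2)
F(c) = 9 + 3*c
m(r, a) = -5 + r (m(r, a) = r - 5 = -5 + r)
q(A) = A² - 44*A (q(A) = (A² + (9 + 3*(-18))*A) + A = (A² + (9 - 54)*A) + A = (A² - 45*A) + A = A² - 44*A)
X - q(m(-23, d(1, 6))) = 396987 - (-5 - 23)*(-44 + (-5 - 23)) = 396987 - (-28)*(-44 - 28) = 396987 - (-28)*(-72) = 396987 - 1*2016 = 396987 - 2016 = 394971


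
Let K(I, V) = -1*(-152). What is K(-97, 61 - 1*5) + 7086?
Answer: 7238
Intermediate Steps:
K(I, V) = 152
K(-97, 61 - 1*5) + 7086 = 152 + 7086 = 7238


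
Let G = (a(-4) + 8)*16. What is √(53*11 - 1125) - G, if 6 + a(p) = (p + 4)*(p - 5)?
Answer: -32 + I*√542 ≈ -32.0 + 23.281*I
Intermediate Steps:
a(p) = -6 + (-5 + p)*(4 + p) (a(p) = -6 + (p + 4)*(p - 5) = -6 + (4 + p)*(-5 + p) = -6 + (-5 + p)*(4 + p))
G = 32 (G = ((-26 + (-4)² - 1*(-4)) + 8)*16 = ((-26 + 16 + 4) + 8)*16 = (-6 + 8)*16 = 2*16 = 32)
√(53*11 - 1125) - G = √(53*11 - 1125) - 1*32 = √(583 - 1125) - 32 = √(-542) - 32 = I*√542 - 32 = -32 + I*√542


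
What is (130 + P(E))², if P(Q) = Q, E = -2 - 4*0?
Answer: 16384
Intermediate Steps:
E = -2 (E = -2 + 0 = -2)
(130 + P(E))² = (130 - 2)² = 128² = 16384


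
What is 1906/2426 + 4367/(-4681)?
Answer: -836178/5678053 ≈ -0.14726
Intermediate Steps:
1906/2426 + 4367/(-4681) = 1906*(1/2426) + 4367*(-1/4681) = 953/1213 - 4367/4681 = -836178/5678053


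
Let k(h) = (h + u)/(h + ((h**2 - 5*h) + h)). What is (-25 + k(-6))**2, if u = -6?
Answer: 51529/81 ≈ 636.16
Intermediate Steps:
k(h) = (-6 + h)/(h**2 - 3*h) (k(h) = (h - 6)/(h + ((h**2 - 5*h) + h)) = (-6 + h)/(h + (h**2 - 4*h)) = (-6 + h)/(h**2 - 3*h))
(-25 + k(-6))**2 = (-25 + (-6 - 6)/((-6)*(-3 - 6)))**2 = (-25 - 1/6*(-12)/(-9))**2 = (-25 - 1/6*(-1/9)*(-12))**2 = (-25 - 2/9)**2 = (-227/9)**2 = 51529/81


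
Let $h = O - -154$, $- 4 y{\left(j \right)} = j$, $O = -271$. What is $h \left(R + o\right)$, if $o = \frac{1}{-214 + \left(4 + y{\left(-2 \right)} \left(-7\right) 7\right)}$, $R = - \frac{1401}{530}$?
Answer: $\frac{77001093}{248570} \approx 309.78$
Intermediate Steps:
$y{\left(j \right)} = - \frac{j}{4}$
$R = - \frac{1401}{530}$ ($R = \left(-1401\right) \frac{1}{530} = - \frac{1401}{530} \approx -2.6434$)
$h = -117$ ($h = -271 - -154 = -271 + 154 = -117$)
$o = - \frac{2}{469}$ ($o = \frac{1}{-214 + \left(4 + \left(- \frac{1}{4}\right) \left(-2\right) \left(-7\right) 7\right)} = \frac{1}{-214 + \left(4 + \frac{1}{2} \left(-7\right) 7\right)} = \frac{1}{-214 + \left(4 - \frac{49}{2}\right)} = \frac{1}{-214 - \frac{41}{2}} = \frac{1}{- \frac{469}{2}} = - \frac{2}{469} \approx -0.0042644$)
$h \left(R + o\right) = - 117 \left(- \frac{1401}{530} - \frac{2}{469}\right) = \left(-117\right) \left(- \frac{658129}{248570}\right) = \frac{77001093}{248570}$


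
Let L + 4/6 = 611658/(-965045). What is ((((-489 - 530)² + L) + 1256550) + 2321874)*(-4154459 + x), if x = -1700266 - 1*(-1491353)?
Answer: -58321755518091931892/2895135 ≈ -2.0145e+13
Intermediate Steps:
x = -208913 (x = -1700266 + 1491353 = -208913)
L = -3765064/2895135 (L = -⅔ + 611658/(-965045) = -⅔ + 611658*(-1/965045) = -⅔ - 611658/965045 = -3765064/2895135 ≈ -1.3005)
((((-489 - 530)² + L) + 1256550) + 2321874)*(-4154459 + x) = ((((-489 - 530)² - 3765064/2895135) + 1256550) + 2321874)*(-4154459 - 208913) = ((((-1019)² - 3765064/2895135) + 1256550) + 2321874)*(-4363372) = (((1038361 - 3765064/2895135) + 1256550) + 2321874)*(-4363372) = ((3006191508671/2895135 + 1256550) + 2321874)*(-4363372) = (6644073392921/2895135 + 2321874)*(-4363372) = (13366212075911/2895135)*(-4363372) = -58321755518091931892/2895135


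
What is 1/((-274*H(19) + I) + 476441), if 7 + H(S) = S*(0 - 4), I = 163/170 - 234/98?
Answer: 8330/4158182487 ≈ 2.0033e-6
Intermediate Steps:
I = -11903/8330 (I = 163*(1/170) - 234*1/98 = 163/170 - 117/49 = -11903/8330 ≈ -1.4289)
H(S) = -7 - 4*S (H(S) = -7 + S*(0 - 4) = -7 + S*(-4) = -7 - 4*S)
1/((-274*H(19) + I) + 476441) = 1/((-274*(-7 - 4*19) - 11903/8330) + 476441) = 1/((-274*(-7 - 76) - 11903/8330) + 476441) = 1/((-274*(-83) - 11903/8330) + 476441) = 1/((22742 - 11903/8330) + 476441) = 1/(189428957/8330 + 476441) = 1/(4158182487/8330) = 8330/4158182487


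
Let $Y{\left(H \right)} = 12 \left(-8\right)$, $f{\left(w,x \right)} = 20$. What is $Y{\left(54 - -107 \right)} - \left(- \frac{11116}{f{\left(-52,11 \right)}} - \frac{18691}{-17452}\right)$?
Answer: $\frac{40028693}{87260} \approx 458.73$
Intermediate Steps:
$Y{\left(H \right)} = -96$
$Y{\left(54 - -107 \right)} - \left(- \frac{11116}{f{\left(-52,11 \right)}} - \frac{18691}{-17452}\right) = -96 - \left(- \frac{11116}{20} - \frac{18691}{-17452}\right) = -96 - \left(\left(-11116\right) \frac{1}{20} - - \frac{18691}{17452}\right) = -96 - \left(- \frac{2779}{5} + \frac{18691}{17452}\right) = -96 - - \frac{48405653}{87260} = -96 + \frac{48405653}{87260} = \frac{40028693}{87260}$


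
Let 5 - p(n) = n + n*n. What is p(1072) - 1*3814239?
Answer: -4964490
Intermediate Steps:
p(n) = 5 - n - n² (p(n) = 5 - (n + n*n) = 5 - (n + n²) = 5 + (-n - n²) = 5 - n - n²)
p(1072) - 1*3814239 = (5 - 1*1072 - 1*1072²) - 1*3814239 = (5 - 1072 - 1*1149184) - 3814239 = (5 - 1072 - 1149184) - 3814239 = -1150251 - 3814239 = -4964490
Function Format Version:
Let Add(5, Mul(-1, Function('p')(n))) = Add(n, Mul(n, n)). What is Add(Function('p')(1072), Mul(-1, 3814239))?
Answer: -4964490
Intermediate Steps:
Function('p')(n) = Add(5, Mul(-1, n), Mul(-1, Pow(n, 2))) (Function('p')(n) = Add(5, Mul(-1, Add(n, Mul(n, n)))) = Add(5, Mul(-1, Add(n, Pow(n, 2)))) = Add(5, Add(Mul(-1, n), Mul(-1, Pow(n, 2)))) = Add(5, Mul(-1, n), Mul(-1, Pow(n, 2))))
Add(Function('p')(1072), Mul(-1, 3814239)) = Add(Add(5, Mul(-1, 1072), Mul(-1, Pow(1072, 2))), Mul(-1, 3814239)) = Add(Add(5, -1072, Mul(-1, 1149184)), -3814239) = Add(Add(5, -1072, -1149184), -3814239) = Add(-1150251, -3814239) = -4964490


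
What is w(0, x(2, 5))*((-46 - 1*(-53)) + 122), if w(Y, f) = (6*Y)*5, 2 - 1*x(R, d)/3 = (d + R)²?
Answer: 0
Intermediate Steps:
x(R, d) = 6 - 3*(R + d)² (x(R, d) = 6 - 3*(d + R)² = 6 - 3*(R + d)²)
w(Y, f) = 30*Y
w(0, x(2, 5))*((-46 - 1*(-53)) + 122) = (30*0)*((-46 - 1*(-53)) + 122) = 0*((-46 + 53) + 122) = 0*(7 + 122) = 0*129 = 0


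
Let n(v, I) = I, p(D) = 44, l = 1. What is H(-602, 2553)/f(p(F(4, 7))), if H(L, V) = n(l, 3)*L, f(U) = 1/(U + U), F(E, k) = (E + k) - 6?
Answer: -158928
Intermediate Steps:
F(E, k) = -6 + E + k
f(U) = 1/(2*U)
H(L, V) = 3*L
H(-602, 2553)/f(p(F(4, 7))) = (3*(-602))/(((½)/44)) = -1806/((½)*(1/44)) = -1806/1/88 = -1806*88 = -158928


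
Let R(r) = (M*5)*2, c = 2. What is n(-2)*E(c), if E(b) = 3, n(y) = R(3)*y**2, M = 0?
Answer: 0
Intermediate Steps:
R(r) = 0 (R(r) = (0*5)*2 = 0*2 = 0)
n(y) = 0 (n(y) = 0*y**2 = 0)
n(-2)*E(c) = 0*3 = 0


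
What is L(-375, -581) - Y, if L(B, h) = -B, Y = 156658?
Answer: -156283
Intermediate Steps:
L(-375, -581) - Y = -1*(-375) - 1*156658 = 375 - 156658 = -156283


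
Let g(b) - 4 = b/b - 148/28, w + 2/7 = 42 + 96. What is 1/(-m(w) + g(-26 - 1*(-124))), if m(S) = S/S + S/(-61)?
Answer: 427/415 ≈ 1.0289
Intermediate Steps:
w = 964/7 (w = -2/7 + (42 + 96) = -2/7 + 138 = 964/7 ≈ 137.71)
g(b) = -2/7 (g(b) = 4 + (b/b - 148/28) = 4 + (1 - 148*1/28) = 4 + (1 - 37/7) = 4 - 30/7 = -2/7)
m(S) = 1 - S/61 (m(S) = 1 + S*(-1/61) = 1 - S/61)
1/(-m(w) + g(-26 - 1*(-124))) = 1/(-(1 - 1/61*964/7) - 2/7) = 1/(-(1 - 964/427) - 2/7) = 1/(-1*(-537/427) - 2/7) = 1/(537/427 - 2/7) = 1/(415/427) = 427/415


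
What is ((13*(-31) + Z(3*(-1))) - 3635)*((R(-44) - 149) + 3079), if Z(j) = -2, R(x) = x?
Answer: -11659440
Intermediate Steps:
((13*(-31) + Z(3*(-1))) - 3635)*((R(-44) - 149) + 3079) = ((13*(-31) - 2) - 3635)*((-44 - 149) + 3079) = ((-403 - 2) - 3635)*(-193 + 3079) = (-405 - 3635)*2886 = -4040*2886 = -11659440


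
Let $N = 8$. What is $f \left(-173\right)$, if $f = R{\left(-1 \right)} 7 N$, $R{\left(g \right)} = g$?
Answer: $9688$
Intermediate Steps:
$f = -56$ ($f = \left(-1\right) 7 \cdot 8 = \left(-7\right) 8 = -56$)
$f \left(-173\right) = \left(-56\right) \left(-173\right) = 9688$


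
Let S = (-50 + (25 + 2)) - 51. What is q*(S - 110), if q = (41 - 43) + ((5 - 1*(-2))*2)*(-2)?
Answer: 5520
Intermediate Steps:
q = -30 (q = -2 + ((5 + 2)*2)*(-2) = -2 + (7*2)*(-2) = -2 + 14*(-2) = -2 - 28 = -30)
S = -74 (S = (-50 + 27) - 51 = -23 - 51 = -74)
q*(S - 110) = -30*(-74 - 110) = -30*(-184) = 5520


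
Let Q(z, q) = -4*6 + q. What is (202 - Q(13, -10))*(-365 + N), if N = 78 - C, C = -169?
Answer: -27848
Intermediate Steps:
Q(z, q) = -24 + q
N = 247 (N = 78 - 1*(-169) = 78 + 169 = 247)
(202 - Q(13, -10))*(-365 + N) = (202 - (-24 - 10))*(-365 + 247) = (202 - 1*(-34))*(-118) = (202 + 34)*(-118) = 236*(-118) = -27848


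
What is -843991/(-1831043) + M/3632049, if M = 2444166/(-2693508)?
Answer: 458706657890581213/995167093297826742 ≈ 0.46093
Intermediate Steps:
M = -407361/448918 (M = 2444166*(-1/2693508) = -407361/448918 ≈ -0.90743)
-843991/(-1831043) + M/3632049 = -843991/(-1831043) - 407361/448918/3632049 = -843991*(-1/1831043) - 407361/448918*1/3632049 = 843991/1831043 - 135787/543497390994 = 458706657890581213/995167093297826742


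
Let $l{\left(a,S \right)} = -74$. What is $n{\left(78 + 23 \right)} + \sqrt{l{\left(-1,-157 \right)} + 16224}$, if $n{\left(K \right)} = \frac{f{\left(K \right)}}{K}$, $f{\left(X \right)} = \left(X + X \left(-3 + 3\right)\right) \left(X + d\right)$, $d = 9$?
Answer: $110 + 5 \sqrt{646} \approx 237.08$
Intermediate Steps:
$f{\left(X \right)} = X \left(9 + X\right)$ ($f{\left(X \right)} = \left(X + X \left(-3 + 3\right)\right) \left(X + 9\right) = \left(X + X 0\right) \left(9 + X\right) = \left(X + 0\right) \left(9 + X\right) = X \left(9 + X\right)$)
$n{\left(K \right)} = 9 + K$ ($n{\left(K \right)} = \frac{K \left(9 + K\right)}{K} = 9 + K$)
$n{\left(78 + 23 \right)} + \sqrt{l{\left(-1,-157 \right)} + 16224} = \left(9 + \left(78 + 23\right)\right) + \sqrt{-74 + 16224} = \left(9 + 101\right) + \sqrt{16150} = 110 + 5 \sqrt{646}$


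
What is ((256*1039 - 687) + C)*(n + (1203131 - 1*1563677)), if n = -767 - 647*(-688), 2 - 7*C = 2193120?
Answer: -28167797097/7 ≈ -4.0240e+9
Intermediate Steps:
C = -2193118/7 (C = 2/7 - ⅐*2193120 = 2/7 - 2193120/7 = -2193118/7 ≈ -3.1330e+5)
n = 444369 (n = -767 + 445136 = 444369)
((256*1039 - 687) + C)*(n + (1203131 - 1*1563677)) = ((256*1039 - 687) - 2193118/7)*(444369 + (1203131 - 1*1563677)) = ((265984 - 687) - 2193118/7)*(444369 + (1203131 - 1563677)) = (265297 - 2193118/7)*(444369 - 360546) = -336039/7*83823 = -28167797097/7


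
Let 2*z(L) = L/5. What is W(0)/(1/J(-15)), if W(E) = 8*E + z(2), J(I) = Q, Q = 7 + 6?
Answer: 13/5 ≈ 2.6000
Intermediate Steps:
z(L) = L/10 (z(L) = (L/5)/2 = L/10)
Q = 13
J(I) = 13
W(E) = ⅕ + 8*E (W(E) = 8*E + (⅒)*2 = 8*E + ⅕ = ⅕ + 8*E)
W(0)/(1/J(-15)) = (⅕ + 8*0)/(1/13) = (⅕ + 0)/(1/13) = 13*(⅕) = 13/5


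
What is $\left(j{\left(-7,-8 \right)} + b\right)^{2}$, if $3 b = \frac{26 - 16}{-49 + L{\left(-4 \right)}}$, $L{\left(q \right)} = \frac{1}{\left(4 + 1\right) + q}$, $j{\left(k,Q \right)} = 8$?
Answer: $\frac{326041}{5184} \approx 62.894$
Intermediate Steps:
$L{\left(q \right)} = \frac{1}{5 + q}$
$b = - \frac{5}{72}$ ($b = \frac{\left(26 - 16\right) \frac{1}{-49 + \frac{1}{5 - 4}}}{3} = \frac{10 \frac{1}{-49 + 1^{-1}}}{3} = \frac{10 \frac{1}{-49 + 1}}{3} = \frac{10 \frac{1}{-48}}{3} = \frac{10 \left(- \frac{1}{48}\right)}{3} = \frac{1}{3} \left(- \frac{5}{24}\right) = - \frac{5}{72} \approx -0.069444$)
$\left(j{\left(-7,-8 \right)} + b\right)^{2} = \left(8 - \frac{5}{72}\right)^{2} = \left(\frac{571}{72}\right)^{2} = \frac{326041}{5184}$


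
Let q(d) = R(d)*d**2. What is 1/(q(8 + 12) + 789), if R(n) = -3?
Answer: -1/411 ≈ -0.0024331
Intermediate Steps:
q(d) = -3*d**2
1/(q(8 + 12) + 789) = 1/(-3*(8 + 12)**2 + 789) = 1/(-3*20**2 + 789) = 1/(-3*400 + 789) = 1/(-1200 + 789) = 1/(-411) = -1/411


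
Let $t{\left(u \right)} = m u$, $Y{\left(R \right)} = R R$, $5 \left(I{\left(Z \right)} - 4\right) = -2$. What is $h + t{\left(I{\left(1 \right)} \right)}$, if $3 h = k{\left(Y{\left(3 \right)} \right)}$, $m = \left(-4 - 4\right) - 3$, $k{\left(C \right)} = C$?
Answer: $- \frac{183}{5} \approx -36.6$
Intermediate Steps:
$I{\left(Z \right)} = \frac{18}{5}$ ($I{\left(Z \right)} = 4 + \frac{1}{5} \left(-2\right) = 4 - \frac{2}{5} = \frac{18}{5}$)
$Y{\left(R \right)} = R^{2}$
$m = -11$ ($m = -8 - 3 = -11$)
$t{\left(u \right)} = - 11 u$
$h = 3$ ($h = \frac{3^{2}}{3} = \frac{1}{3} \cdot 9 = 3$)
$h + t{\left(I{\left(1 \right)} \right)} = 3 - \frac{198}{5} = - \frac{183}{5}$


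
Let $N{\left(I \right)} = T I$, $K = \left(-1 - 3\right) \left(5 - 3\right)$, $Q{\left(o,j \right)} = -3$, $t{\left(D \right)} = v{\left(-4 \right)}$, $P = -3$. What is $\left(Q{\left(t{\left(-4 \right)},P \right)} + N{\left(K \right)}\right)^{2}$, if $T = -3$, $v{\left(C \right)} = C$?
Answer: $441$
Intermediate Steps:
$t{\left(D \right)} = -4$
$K = -8$ ($K = \left(-4\right) 2 = -8$)
$N{\left(I \right)} = - 3 I$
$\left(Q{\left(t{\left(-4 \right)},P \right)} + N{\left(K \right)}\right)^{2} = \left(-3 - -24\right)^{2} = \left(-3 + 24\right)^{2} = 21^{2} = 441$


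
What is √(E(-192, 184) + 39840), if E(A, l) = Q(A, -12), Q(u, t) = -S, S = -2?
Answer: √39842 ≈ 199.60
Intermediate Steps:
Q(u, t) = 2 (Q(u, t) = -1*(-2) = 2)
E(A, l) = 2
√(E(-192, 184) + 39840) = √(2 + 39840) = √39842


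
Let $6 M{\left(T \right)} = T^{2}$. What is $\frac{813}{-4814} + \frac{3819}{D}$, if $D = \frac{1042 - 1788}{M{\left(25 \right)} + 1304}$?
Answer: $- \frac{25889280337}{3591244} \approx -7209.0$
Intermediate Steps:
$M{\left(T \right)} = \frac{T^{2}}{6}$
$D = - \frac{4476}{8449}$ ($D = \frac{1042 - 1788}{\frac{25^{2}}{6} + 1304} = - \frac{746}{\frac{1}{6} \cdot 625 + 1304} = - \frac{746}{\frac{625}{6} + 1304} = - \frac{746}{\frac{8449}{6}} = \left(-746\right) \frac{6}{8449} = - \frac{4476}{8449} \approx -0.52977$)
$\frac{813}{-4814} + \frac{3819}{D} = \frac{813}{-4814} + \frac{3819}{- \frac{4476}{8449}} = 813 \left(- \frac{1}{4814}\right) + 3819 \left(- \frac{8449}{4476}\right) = - \frac{813}{4814} - \frac{10755577}{1492} = - \frac{25889280337}{3591244}$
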